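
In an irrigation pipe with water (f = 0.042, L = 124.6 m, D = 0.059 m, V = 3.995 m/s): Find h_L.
Formula: h_L = f \frac{L}{D} \frac{V^2}{2g}
h_L = 0.042·(124.6/0.059)·3.995²/(2·9.81) = 72.15 m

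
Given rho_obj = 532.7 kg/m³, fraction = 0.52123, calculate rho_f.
Formula: f_{sub} = \frac{\rho_{obj}}{\rho_f}
Substituting knowns: 0.52123 = 532.7/rho_f
Solving for rho_f: rho_f = 532.7/0.52123 = 1022 kg/m³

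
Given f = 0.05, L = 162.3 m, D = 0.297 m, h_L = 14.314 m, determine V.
Formula: h_L = f \frac{L}{D} \frac{V^2}{2g}
Substituting knowns: 14.314 = 0.05·(162.3/0.297)·V²/(2·9.81)
Solving for V: V = √(14.314·2·9.81/(0.05·(162.3/0.297))) = 3.206 m/s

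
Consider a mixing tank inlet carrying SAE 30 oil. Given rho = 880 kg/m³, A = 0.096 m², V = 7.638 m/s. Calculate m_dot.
Formula: \dot{m} = \rho A V
m_dot = 880·0.096·7.638 = 645.3 kg/s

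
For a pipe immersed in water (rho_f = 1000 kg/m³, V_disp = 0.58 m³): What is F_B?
Formula: F_B = \rho_f g V_{disp}
F_B = 1000·9.81·0.58 = 5690 N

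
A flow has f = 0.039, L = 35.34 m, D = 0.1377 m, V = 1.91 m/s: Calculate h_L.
Formula: h_L = f \frac{L}{D} \frac{V^2}{2g}
h_L = 0.039·(35.34/0.1377)·1.91²/(2·9.81) = 1.861 m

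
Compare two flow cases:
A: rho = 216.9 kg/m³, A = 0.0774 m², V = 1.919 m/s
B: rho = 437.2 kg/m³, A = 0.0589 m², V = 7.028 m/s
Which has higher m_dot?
m_dot(A) = 32.22 kg/s, m_dot(B) = 181 kg/s. Answer: B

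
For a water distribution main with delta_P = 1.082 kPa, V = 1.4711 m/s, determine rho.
Formula: V = \sqrt{\frac{2 \Delta P}{\rho}}
Substituting knowns: 1.4711 = √(2·(1.082·1000)/rho)
Solving for rho: rho = 2·(1.082·1000)/1.4711² = 999.9 kg/m³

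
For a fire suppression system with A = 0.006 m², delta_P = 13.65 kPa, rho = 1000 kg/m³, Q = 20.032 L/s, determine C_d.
Formula: Q = C_d A \sqrt{\frac{2 \Delta P}{\rho}}
Substituting knowns: 20.032 = C_d·0.006·√(2·(13.65·1000)/1000)·1000
Solving for C_d: C_d = (20.032/1000)/(0.006·√(2·(13.65·1000)/1000)) = 0.639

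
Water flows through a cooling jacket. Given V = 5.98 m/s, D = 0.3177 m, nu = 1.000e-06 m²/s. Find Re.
Formula: Re = \frac{V D}{\nu}
Re = 5.98·0.3177/1.000e-06 = 1.900e+06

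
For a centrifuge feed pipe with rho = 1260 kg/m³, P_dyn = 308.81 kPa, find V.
Formula: P_{dyn} = \frac{1}{2} \rho V^2
Substituting knowns: 308.81 = 0.5·1260·V²/1000
Solving for V: V = √(2·(308.81·1000)/1260) = 22.14 m/s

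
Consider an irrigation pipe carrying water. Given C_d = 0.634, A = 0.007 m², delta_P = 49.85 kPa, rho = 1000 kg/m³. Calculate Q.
Formula: Q = C_d A \sqrt{\frac{2 \Delta P}{\rho}}
Q = 0.634·0.007·√(2·(49.85·1000)/1000)·1000 = 44.31 L/s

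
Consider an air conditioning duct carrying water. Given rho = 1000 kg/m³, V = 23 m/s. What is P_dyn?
Formula: P_{dyn} = \frac{1}{2} \rho V^2
P_dyn = 0.5·1000·23²/1000 = 264.5 kPa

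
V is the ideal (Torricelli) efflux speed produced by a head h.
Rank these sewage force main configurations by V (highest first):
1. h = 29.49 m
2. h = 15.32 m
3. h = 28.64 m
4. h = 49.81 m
Case 1: V = 24.05 m/s
Case 2: V = 17.34 m/s
Case 3: V = 23.7 m/s
Case 4: V = 31.26 m/s
Ranking (highest first): 4, 1, 3, 2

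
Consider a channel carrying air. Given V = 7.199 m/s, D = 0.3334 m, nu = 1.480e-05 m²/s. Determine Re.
Formula: Re = \frac{V D}{\nu}
Re = 7.199·0.3334/1.480e-05 = 162172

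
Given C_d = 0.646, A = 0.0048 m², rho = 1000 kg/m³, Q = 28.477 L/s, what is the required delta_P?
Formula: Q = C_d A \sqrt{\frac{2 \Delta P}{\rho}}
Substituting knowns: 28.477 = 0.646·0.0048·√(2·(delta_P·1000)/1000)·1000
Solving for delta_P: delta_P = ((28.477/1000)/(0.646·0.0048))²·1000/2/1000 = 42.17 kPa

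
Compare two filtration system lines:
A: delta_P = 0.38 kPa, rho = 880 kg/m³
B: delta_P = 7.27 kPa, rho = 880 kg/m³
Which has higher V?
V(A) = 0.9293 m/s, V(B) = 4.065 m/s. Answer: B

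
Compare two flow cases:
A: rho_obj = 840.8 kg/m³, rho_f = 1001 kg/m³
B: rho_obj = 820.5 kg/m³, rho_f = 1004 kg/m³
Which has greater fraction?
fraction(A) = 0.84, fraction(B) = 0.8172. Answer: A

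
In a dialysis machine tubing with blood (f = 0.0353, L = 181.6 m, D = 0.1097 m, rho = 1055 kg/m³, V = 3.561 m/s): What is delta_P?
Formula: \Delta P = f \frac{L}{D} \frac{\rho V^2}{2}
delta_P = 0.0353·(181.6/0.1097)·0.5·1055·3.561²/1000 = 390.9 kPa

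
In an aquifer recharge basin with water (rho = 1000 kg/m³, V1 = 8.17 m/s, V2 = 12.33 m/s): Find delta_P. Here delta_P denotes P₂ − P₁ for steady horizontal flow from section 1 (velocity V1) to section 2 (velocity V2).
Formula: \Delta P = \frac{1}{2} \rho (V_1^2 - V_2^2)
delta_P = 0.5·1000·(8.17² − 12.33²)/1000 = -42.64 kPa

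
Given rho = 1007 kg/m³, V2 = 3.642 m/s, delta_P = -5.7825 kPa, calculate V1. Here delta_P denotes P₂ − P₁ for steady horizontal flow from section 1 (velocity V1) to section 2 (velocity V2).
Formula: \Delta P = \frac{1}{2} \rho (V_1^2 - V_2^2)
Substituting knowns: -5.7825 = 0.5·1007·(V1² − 3.642²)/1000
Solving for V1: V1 = √(3.642² + 2·(-5.7825·1000)/1007) = 1.334 m/s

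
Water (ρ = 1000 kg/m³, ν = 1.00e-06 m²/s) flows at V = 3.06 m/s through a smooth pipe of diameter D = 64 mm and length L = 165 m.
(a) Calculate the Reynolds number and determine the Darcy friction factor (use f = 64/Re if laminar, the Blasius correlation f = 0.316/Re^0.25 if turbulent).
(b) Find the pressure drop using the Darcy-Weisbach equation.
(a) Re = V·D/ν = 3.06·0.064/1.00e-06 = 195840 → turbulent (Re > 4000); f = 0.316/Re^0.25 = 0.316/195840^0.25 = 0.015021 (Blasius is strictly valid for Re ≲ 1e5; used here as the smooth-pipe estimate the problem specifies)
(b) Darcy-Weisbach: ΔP = f·(L/D)·½ρV²/1000 = 0.015021·(165/0.064)·½·1000·3.06²/1000 = 181.3 kPa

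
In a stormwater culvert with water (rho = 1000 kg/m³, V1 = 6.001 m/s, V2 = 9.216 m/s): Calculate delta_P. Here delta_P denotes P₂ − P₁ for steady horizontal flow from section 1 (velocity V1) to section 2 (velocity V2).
Formula: \Delta P = \frac{1}{2} \rho (V_1^2 - V_2^2)
delta_P = 0.5·1000·(6.001² − 9.216²)/1000 = -24.46 kPa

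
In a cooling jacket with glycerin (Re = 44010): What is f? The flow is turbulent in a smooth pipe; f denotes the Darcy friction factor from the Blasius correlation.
Formula: f = \frac{0.316}{Re^{0.25}}
f = 0.316/44010^0.25 = 0.02182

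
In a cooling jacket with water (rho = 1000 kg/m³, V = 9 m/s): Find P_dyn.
Formula: P_{dyn} = \frac{1}{2} \rho V^2
P_dyn = 0.5·1000·9²/1000 = 40.5 kPa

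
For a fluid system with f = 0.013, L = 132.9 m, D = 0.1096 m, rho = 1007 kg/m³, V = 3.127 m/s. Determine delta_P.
Formula: \Delta P = f \frac{L}{D} \frac{\rho V^2}{2}
delta_P = 0.013·(132.9/0.1096)·0.5·1007·3.127²/1000 = 77.61 kPa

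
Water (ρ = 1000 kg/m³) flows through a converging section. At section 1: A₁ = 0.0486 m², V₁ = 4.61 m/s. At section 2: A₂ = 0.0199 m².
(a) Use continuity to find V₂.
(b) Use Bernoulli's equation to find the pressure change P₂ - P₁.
(a) Continuity: A₁V₁=A₂V₂ -> V₂=A₁V₁/A₂=0.0486*4.61/0.0199=11.26 m/s
(b) Bernoulli: P₂-P₁=0.5*rho*(V₁^2-V₂^2)/1000=0.5*1000*(4.61^2-11.26^2)/1000=-52.77 kPa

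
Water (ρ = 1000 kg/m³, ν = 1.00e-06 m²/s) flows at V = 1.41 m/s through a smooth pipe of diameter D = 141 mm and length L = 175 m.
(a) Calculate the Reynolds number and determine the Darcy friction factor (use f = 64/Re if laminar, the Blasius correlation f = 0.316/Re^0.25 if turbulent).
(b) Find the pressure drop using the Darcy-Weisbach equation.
(a) Re = V·D/ν = 1.41·0.141/1.00e-06 = 198810 → turbulent (Re > 4000); f = 0.316/Re^0.25 = 0.316/198810^0.25 = 0.014965 (Blasius is strictly valid for Re ≲ 1e5; used here as the smooth-pipe estimate the problem specifies)
(b) Darcy-Weisbach: ΔP = f·(L/D)·½ρV²/1000 = 0.014965·(175/0.141)·½·1000·1.41²/1000 = 18.46 kPa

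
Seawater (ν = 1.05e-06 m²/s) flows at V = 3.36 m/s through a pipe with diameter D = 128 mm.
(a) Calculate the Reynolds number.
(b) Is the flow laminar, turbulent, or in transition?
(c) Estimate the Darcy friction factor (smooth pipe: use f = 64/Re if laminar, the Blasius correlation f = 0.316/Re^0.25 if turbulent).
(a) Re = V·D/ν = 3.36·0.128/1.05e-06 = 409600
(b) Flow regime: turbulent (Re > 4000)
(c) Friction factor: f = 0.316/Re^0.25 = 0.316/409600^0.25 = 0.01249 (Blasius is strictly valid for Re ≲ 1e5; used here as the smooth-pipe estimate the problem specifies)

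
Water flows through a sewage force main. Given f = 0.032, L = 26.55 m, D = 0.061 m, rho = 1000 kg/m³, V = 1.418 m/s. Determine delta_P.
Formula: \Delta P = f \frac{L}{D} \frac{\rho V^2}{2}
delta_P = 0.032·(26.55/0.061)·0.5·1000·1.418²/1000 = 14 kPa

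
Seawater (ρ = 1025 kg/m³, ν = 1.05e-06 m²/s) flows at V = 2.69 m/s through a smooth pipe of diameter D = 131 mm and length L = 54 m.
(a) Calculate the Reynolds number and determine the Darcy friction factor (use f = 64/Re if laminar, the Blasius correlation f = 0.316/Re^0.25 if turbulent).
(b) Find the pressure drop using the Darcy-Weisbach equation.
(a) Re = V·D/ν = 2.69·0.131/1.05e-06 = 335610 → turbulent (Re > 4000); f = 0.316/Re^0.25 = 0.316/335610^0.25 = 0.013129 (Blasius is strictly valid for Re ≲ 1e5; used here as the smooth-pipe estimate the problem specifies)
(b) Darcy-Weisbach: ΔP = f·(L/D)·½ρV²/1000 = 0.013129·(54/0.131)·½·1025·2.69²/1000 = 20.07 kPa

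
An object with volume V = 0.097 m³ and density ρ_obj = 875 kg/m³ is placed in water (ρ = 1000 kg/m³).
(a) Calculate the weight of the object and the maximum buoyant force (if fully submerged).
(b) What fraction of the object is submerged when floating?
(a) W=rho_obj*g*V=875*9.81*0.097=832.6 N; F_B(max)=rho*g*V=1000*9.81*0.097=951.6 N
(b) Floating fraction=rho_obj/rho=875/1000=0.875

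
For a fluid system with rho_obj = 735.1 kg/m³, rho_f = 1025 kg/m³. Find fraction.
Formula: f_{sub} = \frac{\rho_{obj}}{\rho_f}
fraction = 735.1/1025 = 0.7172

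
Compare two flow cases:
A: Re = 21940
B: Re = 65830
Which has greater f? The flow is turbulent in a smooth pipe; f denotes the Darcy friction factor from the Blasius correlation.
f(A) = 0.02596, f(B) = 0.01973. Answer: A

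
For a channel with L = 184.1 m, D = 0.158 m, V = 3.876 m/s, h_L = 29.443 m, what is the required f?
Formula: h_L = f \frac{L}{D} \frac{V^2}{2g}
Substituting knowns: 29.443 = f·(184.1/0.158)·3.876²/(2·9.81)
Solving for f: f = 29.443·2·9.81/((184.1/0.158)·3.876²) = 0.033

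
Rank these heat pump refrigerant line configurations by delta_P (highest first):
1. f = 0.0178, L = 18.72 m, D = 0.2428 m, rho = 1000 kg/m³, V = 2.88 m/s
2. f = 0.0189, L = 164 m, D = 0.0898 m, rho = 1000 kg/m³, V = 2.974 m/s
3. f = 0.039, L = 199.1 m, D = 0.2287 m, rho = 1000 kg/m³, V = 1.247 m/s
Case 1: delta_P = 5.692 kPa
Case 2: delta_P = 152.6 kPa
Case 3: delta_P = 26.4 kPa
Ranking (highest first): 2, 3, 1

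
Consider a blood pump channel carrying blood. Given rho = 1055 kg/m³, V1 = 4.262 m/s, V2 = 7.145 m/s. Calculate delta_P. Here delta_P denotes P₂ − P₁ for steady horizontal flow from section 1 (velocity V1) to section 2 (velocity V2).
Formula: \Delta P = \frac{1}{2} \rho (V_1^2 - V_2^2)
delta_P = 0.5·1055·(4.262² − 7.145²)/1000 = -17.35 kPa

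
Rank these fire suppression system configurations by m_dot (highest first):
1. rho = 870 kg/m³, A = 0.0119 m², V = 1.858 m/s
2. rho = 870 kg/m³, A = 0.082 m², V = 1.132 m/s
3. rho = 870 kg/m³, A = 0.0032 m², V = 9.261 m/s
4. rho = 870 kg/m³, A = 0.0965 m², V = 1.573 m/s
Case 1: m_dot = 19.24 kg/s
Case 2: m_dot = 80.76 kg/s
Case 3: m_dot = 25.78 kg/s
Case 4: m_dot = 132.1 kg/s
Ranking (highest first): 4, 2, 3, 1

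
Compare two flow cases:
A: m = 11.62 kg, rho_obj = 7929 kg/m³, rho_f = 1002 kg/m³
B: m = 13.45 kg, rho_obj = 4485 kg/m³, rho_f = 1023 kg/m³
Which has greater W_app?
W_app(A) = 99.59 N, W_app(B) = 101.8 N. Answer: B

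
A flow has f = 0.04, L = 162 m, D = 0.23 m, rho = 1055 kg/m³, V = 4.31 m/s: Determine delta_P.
Formula: \Delta P = f \frac{L}{D} \frac{\rho V^2}{2}
delta_P = 0.04·(162/0.23)·0.5·1055·4.31²/1000 = 276.1 kPa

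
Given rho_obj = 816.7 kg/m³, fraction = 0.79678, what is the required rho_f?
Formula: f_{sub} = \frac{\rho_{obj}}{\rho_f}
Substituting knowns: 0.79678 = 816.7/rho_f
Solving for rho_f: rho_f = 816.7/0.79678 = 1025 kg/m³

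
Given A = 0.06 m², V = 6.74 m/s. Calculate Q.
Formula: Q = A V
Q = 0.06·6.74·1000 = 404.4 L/s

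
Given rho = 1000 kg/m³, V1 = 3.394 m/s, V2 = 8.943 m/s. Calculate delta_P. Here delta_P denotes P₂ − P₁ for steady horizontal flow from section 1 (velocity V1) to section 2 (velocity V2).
Formula: \Delta P = \frac{1}{2} \rho (V_1^2 - V_2^2)
delta_P = 0.5·1000·(3.394² − 8.943²)/1000 = -34.23 kPa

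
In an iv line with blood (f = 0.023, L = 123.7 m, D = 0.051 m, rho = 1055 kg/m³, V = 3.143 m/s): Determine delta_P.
Formula: \Delta P = f \frac{L}{D} \frac{\rho V^2}{2}
delta_P = 0.023·(123.7/0.051)·0.5·1055·3.143²/1000 = 290.7 kPa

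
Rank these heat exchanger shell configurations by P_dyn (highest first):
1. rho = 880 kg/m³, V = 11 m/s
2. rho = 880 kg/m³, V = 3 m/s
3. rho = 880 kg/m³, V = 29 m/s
Case 1: P_dyn = 53.24 kPa
Case 2: P_dyn = 3.96 kPa
Case 3: P_dyn = 370 kPa
Ranking (highest first): 3, 1, 2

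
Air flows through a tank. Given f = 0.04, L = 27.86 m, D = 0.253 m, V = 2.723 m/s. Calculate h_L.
Formula: h_L = f \frac{L}{D} \frac{V^2}{2g}
h_L = 0.04·(27.86/0.253)·2.723²/(2·9.81) = 1.665 m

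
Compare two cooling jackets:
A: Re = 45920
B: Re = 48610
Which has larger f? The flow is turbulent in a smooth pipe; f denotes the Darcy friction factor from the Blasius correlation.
f(A) = 0.02159, f(B) = 0.02128. Answer: A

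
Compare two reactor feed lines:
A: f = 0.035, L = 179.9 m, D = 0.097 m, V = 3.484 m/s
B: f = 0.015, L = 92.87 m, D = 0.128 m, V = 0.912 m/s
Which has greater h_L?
h_L(A) = 40.16 m, h_L(B) = 0.4614 m. Answer: A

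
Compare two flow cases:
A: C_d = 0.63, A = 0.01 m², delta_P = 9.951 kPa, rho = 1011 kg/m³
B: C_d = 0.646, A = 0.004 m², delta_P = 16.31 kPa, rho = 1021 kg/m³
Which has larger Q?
Q(A) = 27.95 L/s, Q(B) = 14.61 L/s. Answer: A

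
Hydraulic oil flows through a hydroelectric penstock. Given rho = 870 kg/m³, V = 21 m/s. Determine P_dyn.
Formula: P_{dyn} = \frac{1}{2} \rho V^2
P_dyn = 0.5·870·21²/1000 = 191.8 kPa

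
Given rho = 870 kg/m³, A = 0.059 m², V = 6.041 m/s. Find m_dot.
Formula: \dot{m} = \rho A V
m_dot = 870·0.059·6.041 = 310.1 kg/s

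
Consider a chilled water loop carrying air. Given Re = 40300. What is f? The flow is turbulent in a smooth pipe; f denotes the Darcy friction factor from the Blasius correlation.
Formula: f = \frac{0.316}{Re^{0.25}}
f = 0.316/40300^0.25 = 0.0223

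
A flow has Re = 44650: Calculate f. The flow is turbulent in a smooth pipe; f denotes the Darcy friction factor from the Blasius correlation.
Formula: f = \frac{0.316}{Re^{0.25}}
f = 0.316/44650^0.25 = 0.02174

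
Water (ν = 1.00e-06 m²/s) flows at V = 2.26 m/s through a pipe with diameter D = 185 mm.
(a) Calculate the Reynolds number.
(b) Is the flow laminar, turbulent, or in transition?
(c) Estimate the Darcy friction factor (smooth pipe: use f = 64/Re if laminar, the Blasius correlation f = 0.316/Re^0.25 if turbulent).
(a) Re = V·D/ν = 2.26·0.185/1.00e-06 = 418100
(b) Flow regime: turbulent (Re > 4000)
(c) Friction factor: f = 0.316/Re^0.25 = 0.316/418100^0.25 = 0.01243 (Blasius is strictly valid for Re ≲ 1e5; used here as the smooth-pipe estimate the problem specifies)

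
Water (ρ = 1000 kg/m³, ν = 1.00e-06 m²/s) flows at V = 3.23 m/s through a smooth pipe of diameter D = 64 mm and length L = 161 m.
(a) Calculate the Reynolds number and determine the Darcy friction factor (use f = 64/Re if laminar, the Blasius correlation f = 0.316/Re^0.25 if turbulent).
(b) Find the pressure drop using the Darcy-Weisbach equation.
(a) Re = V·D/ν = 3.23·0.064/1.00e-06 = 206720 → turbulent (Re > 4000); f = 0.316/Re^0.25 = 0.316/206720^0.25 = 0.01482 (Blasius is strictly valid for Re ≲ 1e5; used here as the smooth-pipe estimate the problem specifies)
(b) Darcy-Weisbach: ΔP = f·(L/D)·½ρV²/1000 = 0.01482·(161/0.064)·½·1000·3.23²/1000 = 194.5 kPa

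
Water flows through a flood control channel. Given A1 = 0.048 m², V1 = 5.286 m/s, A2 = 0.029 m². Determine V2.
Formula: V_2 = \frac{A_1 V_1}{A_2}
V2 = 0.048·5.286/0.029 = 8.749 m/s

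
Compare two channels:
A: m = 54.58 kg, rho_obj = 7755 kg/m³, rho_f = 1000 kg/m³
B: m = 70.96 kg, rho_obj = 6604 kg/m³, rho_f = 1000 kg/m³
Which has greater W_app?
W_app(A) = 466.4 N, W_app(B) = 590.7 N. Answer: B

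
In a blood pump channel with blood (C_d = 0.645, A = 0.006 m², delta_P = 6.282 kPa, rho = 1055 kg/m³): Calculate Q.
Formula: Q = C_d A \sqrt{\frac{2 \Delta P}{\rho}}
Q = 0.645·0.006·√(2·(6.282·1000)/1055)·1000 = 13.36 L/s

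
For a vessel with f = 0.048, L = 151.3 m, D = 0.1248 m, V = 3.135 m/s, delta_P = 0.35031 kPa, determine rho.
Formula: \Delta P = f \frac{L}{D} \frac{\rho V^2}{2}
Substituting knowns: 0.35031 = 0.048·(151.3/0.1248)·0.5·rho·3.135²/1000
Solving for rho: rho = (0.35031·1000)/(0.048·(151.3/0.1248)·0.5·3.135²) = 1.225 kg/m³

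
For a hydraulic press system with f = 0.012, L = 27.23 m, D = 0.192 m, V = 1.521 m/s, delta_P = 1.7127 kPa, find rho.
Formula: \Delta P = f \frac{L}{D} \frac{\rho V^2}{2}
Substituting knowns: 1.7127 = 0.012·(27.23/0.192)·0.5·rho·1.521²/1000
Solving for rho: rho = (1.7127·1000)/(0.012·(27.23/0.192)·0.5·1.521²) = 870 kg/m³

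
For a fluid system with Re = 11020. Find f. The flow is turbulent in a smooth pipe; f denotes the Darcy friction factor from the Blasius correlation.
Formula: f = \frac{0.316}{Re^{0.25}}
f = 0.316/11020^0.25 = 0.03084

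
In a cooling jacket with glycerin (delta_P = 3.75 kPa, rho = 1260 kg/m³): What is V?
Formula: V = \sqrt{\frac{2 \Delta P}{\rho}}
V = √(2·(3.75·1000)/1260) = 2.44 m/s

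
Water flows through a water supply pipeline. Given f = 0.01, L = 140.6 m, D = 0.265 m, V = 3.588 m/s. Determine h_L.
Formula: h_L = f \frac{L}{D} \frac{V^2}{2g}
h_L = 0.01·(140.6/0.265)·3.588²/(2·9.81) = 3.481 m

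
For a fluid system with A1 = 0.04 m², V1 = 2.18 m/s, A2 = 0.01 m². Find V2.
Formula: V_2 = \frac{A_1 V_1}{A_2}
V2 = 0.04·2.18/0.01 = 8.72 m/s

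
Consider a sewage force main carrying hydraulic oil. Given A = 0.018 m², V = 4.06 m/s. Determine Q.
Formula: Q = A V
Q = 0.018·4.06·1000 = 73.08 L/s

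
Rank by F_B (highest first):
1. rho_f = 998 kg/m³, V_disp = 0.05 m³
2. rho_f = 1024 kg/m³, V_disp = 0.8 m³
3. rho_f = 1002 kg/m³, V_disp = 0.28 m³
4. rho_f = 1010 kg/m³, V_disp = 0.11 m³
Case 1: F_B = 489.5 N
Case 2: F_B = 8036 N
Case 3: F_B = 2752 N
Case 4: F_B = 1090 N
Ranking (highest first): 2, 3, 4, 1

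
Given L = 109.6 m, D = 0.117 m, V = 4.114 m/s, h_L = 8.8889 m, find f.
Formula: h_L = f \frac{L}{D} \frac{V^2}{2g}
Substituting knowns: 8.8889 = f·(109.6/0.117)·4.114²/(2·9.81)
Solving for f: f = 8.8889·2·9.81/((109.6/0.117)·4.114²) = 0.011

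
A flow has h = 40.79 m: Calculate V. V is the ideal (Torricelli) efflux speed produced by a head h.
Formula: V = \sqrt{2 g h}
V = √(2·9.81·40.79) = 28.29 m/s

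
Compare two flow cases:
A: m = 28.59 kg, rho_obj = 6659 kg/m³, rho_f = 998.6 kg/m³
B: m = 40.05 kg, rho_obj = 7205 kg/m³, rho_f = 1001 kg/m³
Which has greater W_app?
W_app(A) = 238.4 N, W_app(B) = 338.3 N. Answer: B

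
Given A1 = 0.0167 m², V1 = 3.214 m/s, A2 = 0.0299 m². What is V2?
Formula: V_2 = \frac{A_1 V_1}{A_2}
V2 = 0.0167·3.214/0.0299 = 1.795 m/s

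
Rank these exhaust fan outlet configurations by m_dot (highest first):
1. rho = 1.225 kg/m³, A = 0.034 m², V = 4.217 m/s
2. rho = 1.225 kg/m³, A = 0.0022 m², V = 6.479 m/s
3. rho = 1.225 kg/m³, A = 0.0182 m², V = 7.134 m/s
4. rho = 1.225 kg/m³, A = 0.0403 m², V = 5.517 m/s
Case 1: m_dot = 0.1756 kg/s
Case 2: m_dot = 0.01746 kg/s
Case 3: m_dot = 0.1591 kg/s
Case 4: m_dot = 0.2724 kg/s
Ranking (highest first): 4, 1, 3, 2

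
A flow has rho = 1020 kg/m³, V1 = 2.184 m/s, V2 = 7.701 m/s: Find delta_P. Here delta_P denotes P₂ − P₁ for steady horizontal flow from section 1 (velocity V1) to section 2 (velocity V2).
Formula: \Delta P = \frac{1}{2} \rho (V_1^2 - V_2^2)
delta_P = 0.5·1020·(2.184² − 7.701²)/1000 = -27.81 kPa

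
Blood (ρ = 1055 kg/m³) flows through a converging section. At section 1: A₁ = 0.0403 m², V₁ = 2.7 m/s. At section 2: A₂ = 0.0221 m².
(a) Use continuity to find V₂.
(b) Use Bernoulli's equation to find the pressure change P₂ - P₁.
(a) Continuity: A₁V₁=A₂V₂ -> V₂=A₁V₁/A₂=0.0403*2.7/0.0221=4.92 m/s
(b) Bernoulli: P₂-P₁=0.5*rho*(V₁^2-V₂^2)/1000=0.5*1055*(2.7^2-4.92^2)/1000=-8.923 kPa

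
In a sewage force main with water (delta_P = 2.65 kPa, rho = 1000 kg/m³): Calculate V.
Formula: V = \sqrt{\frac{2 \Delta P}{\rho}}
V = √(2·(2.65·1000)/1000) = 2.302 m/s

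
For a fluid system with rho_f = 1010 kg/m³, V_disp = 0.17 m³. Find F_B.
Formula: F_B = \rho_f g V_{disp}
F_B = 1010·9.81·0.17 = 1684 N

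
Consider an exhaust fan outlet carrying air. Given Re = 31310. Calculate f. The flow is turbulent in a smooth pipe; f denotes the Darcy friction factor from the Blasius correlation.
Formula: f = \frac{0.316}{Re^{0.25}}
f = 0.316/31310^0.25 = 0.02376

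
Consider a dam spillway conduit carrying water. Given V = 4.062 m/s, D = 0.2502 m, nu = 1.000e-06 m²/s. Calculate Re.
Formula: Re = \frac{V D}{\nu}
Re = 4.062·0.2502/1.000e-06 = 1.016e+06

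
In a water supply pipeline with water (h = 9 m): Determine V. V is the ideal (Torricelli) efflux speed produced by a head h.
Formula: V = \sqrt{2 g h}
V = √(2·9.81·9) = 13.29 m/s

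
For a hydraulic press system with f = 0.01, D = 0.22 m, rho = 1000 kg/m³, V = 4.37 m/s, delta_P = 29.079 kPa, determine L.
Formula: \Delta P = f \frac{L}{D} \frac{\rho V^2}{2}
Substituting knowns: 29.079 = 0.01·(L/0.22)·0.5·1000·4.37²/1000
Solving for L: L = (29.079·1000)·0.22/(0.01·0.5·1000·4.37²) = 67 m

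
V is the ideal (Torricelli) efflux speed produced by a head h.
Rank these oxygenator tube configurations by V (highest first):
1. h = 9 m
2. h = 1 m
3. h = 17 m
Case 1: V = 13.29 m/s
Case 2: V = 4.429 m/s
Case 3: V = 18.26 m/s
Ranking (highest first): 3, 1, 2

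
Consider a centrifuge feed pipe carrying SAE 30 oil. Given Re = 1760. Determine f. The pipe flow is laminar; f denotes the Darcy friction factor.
Formula: f = \frac{64}{Re}
f = 64/1760 = 0.03636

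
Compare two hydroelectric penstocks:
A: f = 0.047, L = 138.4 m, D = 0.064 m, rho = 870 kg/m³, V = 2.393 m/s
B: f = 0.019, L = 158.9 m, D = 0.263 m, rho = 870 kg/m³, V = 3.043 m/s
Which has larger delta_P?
delta_P(A) = 253.2 kPa, delta_P(B) = 46.24 kPa. Answer: A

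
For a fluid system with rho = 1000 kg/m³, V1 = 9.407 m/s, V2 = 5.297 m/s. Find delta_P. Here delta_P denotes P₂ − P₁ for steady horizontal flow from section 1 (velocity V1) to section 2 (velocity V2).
Formula: \Delta P = \frac{1}{2} \rho (V_1^2 - V_2^2)
delta_P = 0.5·1000·(9.407² − 5.297²)/1000 = 30.22 kPa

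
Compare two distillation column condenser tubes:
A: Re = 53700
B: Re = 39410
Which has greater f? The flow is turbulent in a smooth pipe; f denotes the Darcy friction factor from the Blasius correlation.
f(A) = 0.02076, f(B) = 0.02243. Answer: B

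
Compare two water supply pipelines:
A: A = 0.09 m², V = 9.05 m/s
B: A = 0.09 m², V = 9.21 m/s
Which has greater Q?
Q(A) = 814.5 L/s, Q(B) = 828.9 L/s. Answer: B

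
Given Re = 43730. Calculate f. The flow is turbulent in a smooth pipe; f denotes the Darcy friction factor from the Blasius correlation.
Formula: f = \frac{0.316}{Re^{0.25}}
f = 0.316/43730^0.25 = 0.02185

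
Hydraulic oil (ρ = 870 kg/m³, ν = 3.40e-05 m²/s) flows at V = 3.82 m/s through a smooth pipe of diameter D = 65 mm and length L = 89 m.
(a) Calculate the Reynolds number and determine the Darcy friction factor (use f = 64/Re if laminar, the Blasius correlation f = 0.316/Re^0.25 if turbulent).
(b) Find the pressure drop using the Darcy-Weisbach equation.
(a) Re = V·D/ν = 3.82·0.065/3.40e-05 = 7302.9 → turbulent (Re > 4000); f = 0.316/Re^0.25 = 0.316/7302.9^0.25 = 0.034183
(b) Darcy-Weisbach: ΔP = f·(L/D)·½ρV²/1000 = 0.034183·(89/0.065)·½·870·3.82²/1000 = 297.1 kPa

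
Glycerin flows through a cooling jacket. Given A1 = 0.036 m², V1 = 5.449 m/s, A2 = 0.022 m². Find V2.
Formula: V_2 = \frac{A_1 V_1}{A_2}
V2 = 0.036·5.449/0.022 = 8.917 m/s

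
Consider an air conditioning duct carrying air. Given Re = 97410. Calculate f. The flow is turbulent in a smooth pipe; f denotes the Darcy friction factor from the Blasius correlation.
Formula: f = \frac{0.316}{Re^{0.25}}
f = 0.316/97410^0.25 = 0.01789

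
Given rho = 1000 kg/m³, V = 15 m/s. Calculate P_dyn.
Formula: P_{dyn} = \frac{1}{2} \rho V^2
P_dyn = 0.5·1000·15²/1000 = 112.5 kPa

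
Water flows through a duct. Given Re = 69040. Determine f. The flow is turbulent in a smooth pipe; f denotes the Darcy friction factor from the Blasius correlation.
Formula: f = \frac{0.316}{Re^{0.25}}
f = 0.316/69040^0.25 = 0.01949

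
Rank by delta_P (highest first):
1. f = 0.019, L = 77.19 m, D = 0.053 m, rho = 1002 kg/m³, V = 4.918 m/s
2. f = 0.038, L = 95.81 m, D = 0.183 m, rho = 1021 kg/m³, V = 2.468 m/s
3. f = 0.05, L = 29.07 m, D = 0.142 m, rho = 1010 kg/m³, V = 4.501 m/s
Case 1: delta_P = 335.3 kPa
Case 2: delta_P = 61.86 kPa
Case 3: delta_P = 104.7 kPa
Ranking (highest first): 1, 3, 2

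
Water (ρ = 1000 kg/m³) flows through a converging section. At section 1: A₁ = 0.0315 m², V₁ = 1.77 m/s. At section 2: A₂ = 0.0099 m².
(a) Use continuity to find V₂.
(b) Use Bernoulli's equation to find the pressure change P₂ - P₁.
(a) Continuity: A₁V₁=A₂V₂ -> V₂=A₁V₁/A₂=0.0315*1.77/0.0099=5.63 m/s
(b) Bernoulli: P₂-P₁=0.5*rho*(V₁^2-V₂^2)/1000=0.5*1000*(1.77^2-5.63^2)/1000=-14.28 kPa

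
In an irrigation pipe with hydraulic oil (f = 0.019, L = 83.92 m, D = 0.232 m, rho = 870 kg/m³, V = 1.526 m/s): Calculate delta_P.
Formula: \Delta P = f \frac{L}{D} \frac{\rho V^2}{2}
delta_P = 0.019·(83.92/0.232)·0.5·870·1.526²/1000 = 6.962 kPa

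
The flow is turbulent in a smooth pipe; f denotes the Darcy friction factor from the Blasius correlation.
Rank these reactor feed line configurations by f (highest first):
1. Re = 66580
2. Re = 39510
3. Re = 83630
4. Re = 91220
Case 1: f = 0.01967
Case 2: f = 0.02241
Case 3: f = 0.01858
Case 4: f = 0.01818
Ranking (highest first): 2, 1, 3, 4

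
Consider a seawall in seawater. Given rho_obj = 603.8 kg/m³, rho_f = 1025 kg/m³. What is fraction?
Formula: f_{sub} = \frac{\rho_{obj}}{\rho_f}
fraction = 603.8/1025 = 0.5891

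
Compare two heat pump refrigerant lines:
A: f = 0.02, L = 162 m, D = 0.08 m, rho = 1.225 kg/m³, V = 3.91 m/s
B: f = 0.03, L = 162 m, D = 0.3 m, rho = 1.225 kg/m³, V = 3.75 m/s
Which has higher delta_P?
delta_P(A) = 0.3792 kPa, delta_P(B) = 0.1395 kPa. Answer: A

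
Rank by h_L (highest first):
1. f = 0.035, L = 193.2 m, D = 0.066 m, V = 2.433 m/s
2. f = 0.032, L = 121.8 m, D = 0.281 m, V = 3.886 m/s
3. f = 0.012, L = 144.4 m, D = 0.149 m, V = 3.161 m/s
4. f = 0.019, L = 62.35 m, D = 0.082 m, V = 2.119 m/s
Case 1: h_L = 30.91 m
Case 2: h_L = 10.68 m
Case 3: h_L = 5.923 m
Case 4: h_L = 3.306 m
Ranking (highest first): 1, 2, 3, 4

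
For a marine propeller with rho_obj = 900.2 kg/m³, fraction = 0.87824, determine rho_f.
Formula: f_{sub} = \frac{\rho_{obj}}{\rho_f}
Substituting knowns: 0.87824 = 900.2/rho_f
Solving for rho_f: rho_f = 900.2/0.87824 = 1025 kg/m³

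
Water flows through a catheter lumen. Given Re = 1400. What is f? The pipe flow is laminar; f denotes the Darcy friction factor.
Formula: f = \frac{64}{Re}
f = 64/1400 = 0.04571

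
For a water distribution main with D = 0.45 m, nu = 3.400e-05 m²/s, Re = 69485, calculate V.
Formula: Re = \frac{V D}{\nu}
Substituting knowns: 69485 = V·0.45/3.400e-05
Solving for V: V = 69485·3.400e-05/0.45 = 5.25 m/s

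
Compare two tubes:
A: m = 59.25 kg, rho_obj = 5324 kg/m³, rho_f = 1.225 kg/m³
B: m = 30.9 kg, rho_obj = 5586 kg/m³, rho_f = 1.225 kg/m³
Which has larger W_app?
W_app(A) = 581.1 N, W_app(B) = 303.1 N. Answer: A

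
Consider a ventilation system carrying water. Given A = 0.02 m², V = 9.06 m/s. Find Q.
Formula: Q = A V
Q = 0.02·9.06·1000 = 181.2 L/s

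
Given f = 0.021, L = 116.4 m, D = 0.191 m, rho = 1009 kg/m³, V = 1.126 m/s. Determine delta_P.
Formula: \Delta P = f \frac{L}{D} \frac{\rho V^2}{2}
delta_P = 0.021·(116.4/0.191)·0.5·1009·1.126²/1000 = 8.186 kPa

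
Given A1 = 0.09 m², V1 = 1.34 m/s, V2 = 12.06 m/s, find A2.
Formula: V_2 = \frac{A_1 V_1}{A_2}
Substituting knowns: 12.06 = 0.09·1.34/A2
Solving for A2: A2 = 0.09·1.34/12.06 = 0.01 m²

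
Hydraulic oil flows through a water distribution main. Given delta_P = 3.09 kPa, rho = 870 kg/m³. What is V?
Formula: V = \sqrt{\frac{2 \Delta P}{\rho}}
V = √(2·(3.09·1000)/870) = 2.665 m/s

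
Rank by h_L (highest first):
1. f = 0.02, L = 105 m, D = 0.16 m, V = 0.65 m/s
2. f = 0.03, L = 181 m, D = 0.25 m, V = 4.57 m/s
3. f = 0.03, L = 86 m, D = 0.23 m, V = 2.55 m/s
Case 1: h_L = 0.2826 m
Case 2: h_L = 23.12 m
Case 3: h_L = 3.718 m
Ranking (highest first): 2, 3, 1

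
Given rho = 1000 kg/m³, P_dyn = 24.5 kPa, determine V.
Formula: P_{dyn} = \frac{1}{2} \rho V^2
Substituting knowns: 24.5 = 0.5·1000·V²/1000
Solving for V: V = √(2·(24.5·1000)/1000) = 7 m/s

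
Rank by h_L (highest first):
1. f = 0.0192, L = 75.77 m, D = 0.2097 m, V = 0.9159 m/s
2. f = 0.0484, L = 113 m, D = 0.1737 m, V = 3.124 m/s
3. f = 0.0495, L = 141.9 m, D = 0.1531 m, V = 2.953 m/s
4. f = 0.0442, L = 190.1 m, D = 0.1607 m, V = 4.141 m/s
Case 1: h_L = 0.2966 m
Case 2: h_L = 15.66 m
Case 3: h_L = 20.39 m
Case 4: h_L = 45.7 m
Ranking (highest first): 4, 3, 2, 1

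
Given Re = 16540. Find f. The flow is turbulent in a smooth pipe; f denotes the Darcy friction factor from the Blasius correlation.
Formula: f = \frac{0.316}{Re^{0.25}}
f = 0.316/16540^0.25 = 0.02786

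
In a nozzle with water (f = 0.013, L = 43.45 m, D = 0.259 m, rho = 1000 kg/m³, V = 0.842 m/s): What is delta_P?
Formula: \Delta P = f \frac{L}{D} \frac{\rho V^2}{2}
delta_P = 0.013·(43.45/0.259)·0.5·1000·0.842²/1000 = 0.7731 kPa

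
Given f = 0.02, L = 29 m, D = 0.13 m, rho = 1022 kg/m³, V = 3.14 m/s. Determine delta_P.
Formula: \Delta P = f \frac{L}{D} \frac{\rho V^2}{2}
delta_P = 0.02·(29/0.13)·0.5·1022·3.14²/1000 = 22.48 kPa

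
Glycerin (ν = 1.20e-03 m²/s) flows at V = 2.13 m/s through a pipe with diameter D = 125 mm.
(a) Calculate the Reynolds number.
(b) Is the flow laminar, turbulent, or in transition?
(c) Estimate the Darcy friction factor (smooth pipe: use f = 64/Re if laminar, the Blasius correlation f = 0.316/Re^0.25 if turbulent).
(a) Re = V·D/ν = 2.13·0.125/1.20e-03 = 221.88
(b) Flow regime: laminar (Re < 2300)
(c) Friction factor: f = 64/Re = 64/221.88 = 0.2884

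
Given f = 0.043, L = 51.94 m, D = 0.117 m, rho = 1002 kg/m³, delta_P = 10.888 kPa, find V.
Formula: \Delta P = f \frac{L}{D} \frac{\rho V^2}{2}
Substituting knowns: 10.888 = 0.043·(51.94/0.117)·0.5·1002·V²/1000
Solving for V: V = √((10.888·1000)/(0.043·(51.94/0.117)·0.5·1002)) = 1.067 m/s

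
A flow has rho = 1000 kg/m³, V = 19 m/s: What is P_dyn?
Formula: P_{dyn} = \frac{1}{2} \rho V^2
P_dyn = 0.5·1000·19²/1000 = 180.5 kPa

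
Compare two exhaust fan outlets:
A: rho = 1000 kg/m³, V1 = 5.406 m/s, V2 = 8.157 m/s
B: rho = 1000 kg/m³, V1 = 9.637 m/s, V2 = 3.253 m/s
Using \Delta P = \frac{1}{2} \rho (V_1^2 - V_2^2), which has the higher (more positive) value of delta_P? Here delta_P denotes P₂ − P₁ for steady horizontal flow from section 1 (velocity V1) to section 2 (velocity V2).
delta_P(A) = -18.66 kPa, delta_P(B) = 41.14 kPa. Answer: B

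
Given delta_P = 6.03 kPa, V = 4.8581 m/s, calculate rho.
Formula: V = \sqrt{\frac{2 \Delta P}{\rho}}
Substituting knowns: 4.8581 = √(2·(6.03·1000)/rho)
Solving for rho: rho = 2·(6.03·1000)/4.8581² = 511 kg/m³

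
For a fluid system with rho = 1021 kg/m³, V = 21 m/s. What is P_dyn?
Formula: P_{dyn} = \frac{1}{2} \rho V^2
P_dyn = 0.5·1021·21²/1000 = 225.1 kPa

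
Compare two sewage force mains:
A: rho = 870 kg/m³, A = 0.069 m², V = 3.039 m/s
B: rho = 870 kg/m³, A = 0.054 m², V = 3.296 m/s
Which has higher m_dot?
m_dot(A) = 182.4 kg/s, m_dot(B) = 154.8 kg/s. Answer: A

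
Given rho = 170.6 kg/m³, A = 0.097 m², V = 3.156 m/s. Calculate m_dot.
Formula: \dot{m} = \rho A V
m_dot = 170.6·0.097·3.156 = 52.23 kg/s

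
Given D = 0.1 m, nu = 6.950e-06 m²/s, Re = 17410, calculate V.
Formula: Re = \frac{V D}{\nu}
Substituting knowns: 17410 = V·0.1/6.950e-06
Solving for V: V = 17410·6.950e-06/0.1 = 1.21 m/s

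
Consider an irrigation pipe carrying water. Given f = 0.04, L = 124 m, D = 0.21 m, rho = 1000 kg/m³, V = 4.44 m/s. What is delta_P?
Formula: \Delta P = f \frac{L}{D} \frac{\rho V^2}{2}
delta_P = 0.04·(124/0.21)·0.5·1000·4.44²/1000 = 232.8 kPa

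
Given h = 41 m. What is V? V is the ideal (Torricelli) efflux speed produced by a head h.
Formula: V = \sqrt{2 g h}
V = √(2·9.81·41) = 28.36 m/s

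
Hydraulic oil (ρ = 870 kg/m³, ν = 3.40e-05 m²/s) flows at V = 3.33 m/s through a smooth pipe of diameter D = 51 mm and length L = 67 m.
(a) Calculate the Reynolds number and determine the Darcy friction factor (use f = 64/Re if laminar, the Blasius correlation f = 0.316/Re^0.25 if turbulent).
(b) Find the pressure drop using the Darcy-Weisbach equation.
(a) Re = V·D/ν = 3.33·0.051/3.40e-05 = 4995 → turbulent (Re > 4000); f = 0.316/Re^0.25 = 0.316/4995^0.25 = 0.037588
(b) Darcy-Weisbach: ΔP = f·(L/D)·½ρV²/1000 = 0.037588·(67/0.051)·½·870·3.33²/1000 = 238.2 kPa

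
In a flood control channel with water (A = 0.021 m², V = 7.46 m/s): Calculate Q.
Formula: Q = A V
Q = 0.021·7.46·1000 = 156.7 L/s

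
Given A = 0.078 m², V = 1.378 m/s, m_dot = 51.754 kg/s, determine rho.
Formula: \dot{m} = \rho A V
Substituting knowns: 51.754 = rho·0.078·1.378
Solving for rho: rho = 51.754/(0.078·1.378) = 481.5 kg/m³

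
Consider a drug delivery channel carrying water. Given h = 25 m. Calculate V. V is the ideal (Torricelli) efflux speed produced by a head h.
Formula: V = \sqrt{2 g h}
V = √(2·9.81·25) = 22.15 m/s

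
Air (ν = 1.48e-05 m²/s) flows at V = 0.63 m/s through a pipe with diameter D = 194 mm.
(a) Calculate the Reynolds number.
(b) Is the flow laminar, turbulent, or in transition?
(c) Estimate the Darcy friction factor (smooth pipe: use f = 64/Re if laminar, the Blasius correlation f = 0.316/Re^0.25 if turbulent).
(a) Re = V·D/ν = 0.63·0.194/1.48e-05 = 8258.1
(b) Flow regime: turbulent (Re > 4000)
(c) Friction factor: f = 0.316/Re^0.25 = 0.316/8258.1^0.25 = 0.03315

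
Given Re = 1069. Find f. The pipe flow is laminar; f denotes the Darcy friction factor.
Formula: f = \frac{64}{Re}
f = 64/1069 = 0.05987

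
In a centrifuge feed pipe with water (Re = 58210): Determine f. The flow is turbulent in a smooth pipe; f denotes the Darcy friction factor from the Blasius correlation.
Formula: f = \frac{0.316}{Re^{0.25}}
f = 0.316/58210^0.25 = 0.02034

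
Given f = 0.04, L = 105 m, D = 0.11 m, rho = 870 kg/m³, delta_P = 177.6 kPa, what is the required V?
Formula: \Delta P = f \frac{L}{D} \frac{\rho V^2}{2}
Substituting knowns: 177.6 = 0.04·(105/0.11)·0.5·870·V²/1000
Solving for V: V = √((177.6·1000)/(0.04·(105/0.11)·0.5·870)) = 3.27 m/s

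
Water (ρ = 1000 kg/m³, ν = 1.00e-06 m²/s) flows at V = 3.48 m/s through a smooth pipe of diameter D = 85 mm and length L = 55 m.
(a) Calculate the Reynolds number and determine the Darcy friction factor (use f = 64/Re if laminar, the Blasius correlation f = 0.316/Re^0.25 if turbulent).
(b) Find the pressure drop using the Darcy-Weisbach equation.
(a) Re = V·D/ν = 3.48·0.085/1.00e-06 = 295800 → turbulent (Re > 4000); f = 0.316/Re^0.25 = 0.316/295800^0.25 = 0.01355 (Blasius is strictly valid for Re ≲ 1e5; used here as the smooth-pipe estimate the problem specifies)
(b) Darcy-Weisbach: ΔP = f·(L/D)·½ρV²/1000 = 0.01355·(55/0.085)·½·1000·3.48²/1000 = 53.09 kPa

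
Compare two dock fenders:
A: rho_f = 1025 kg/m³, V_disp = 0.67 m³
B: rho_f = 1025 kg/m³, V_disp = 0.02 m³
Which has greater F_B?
F_B(A) = 6737 N, F_B(B) = 201.1 N. Answer: A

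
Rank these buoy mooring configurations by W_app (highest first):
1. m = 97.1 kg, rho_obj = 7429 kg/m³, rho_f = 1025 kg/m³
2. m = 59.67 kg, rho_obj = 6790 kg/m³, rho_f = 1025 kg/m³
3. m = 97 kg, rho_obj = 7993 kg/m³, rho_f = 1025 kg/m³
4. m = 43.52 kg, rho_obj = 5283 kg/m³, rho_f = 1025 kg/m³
Case 1: W_app = 821.1 N
Case 2: W_app = 497 N
Case 3: W_app = 829.5 N
Case 4: W_app = 344.1 N
Ranking (highest first): 3, 1, 2, 4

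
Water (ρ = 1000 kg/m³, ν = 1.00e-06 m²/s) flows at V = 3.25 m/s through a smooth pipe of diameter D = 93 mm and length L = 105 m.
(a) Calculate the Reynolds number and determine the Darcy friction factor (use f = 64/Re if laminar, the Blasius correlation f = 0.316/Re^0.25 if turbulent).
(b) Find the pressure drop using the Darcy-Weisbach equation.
(a) Re = V·D/ν = 3.25·0.093/1.00e-06 = 302250 → turbulent (Re > 4000); f = 0.316/Re^0.25 = 0.316/302250^0.25 = 0.013477 (Blasius is strictly valid for Re ≲ 1e5; used here as the smooth-pipe estimate the problem specifies)
(b) Darcy-Weisbach: ΔP = f·(L/D)·½ρV²/1000 = 0.013477·(105/0.093)·½·1000·3.25²/1000 = 80.36 kPa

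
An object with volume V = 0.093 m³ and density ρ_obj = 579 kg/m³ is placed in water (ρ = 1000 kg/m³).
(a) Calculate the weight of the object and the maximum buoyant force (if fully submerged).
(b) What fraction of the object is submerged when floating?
(a) W=rho_obj*g*V=579*9.81*0.093=528.2 N; F_B(max)=rho*g*V=1000*9.81*0.093=912.3 N
(b) Floating fraction=rho_obj/rho=579/1000=0.579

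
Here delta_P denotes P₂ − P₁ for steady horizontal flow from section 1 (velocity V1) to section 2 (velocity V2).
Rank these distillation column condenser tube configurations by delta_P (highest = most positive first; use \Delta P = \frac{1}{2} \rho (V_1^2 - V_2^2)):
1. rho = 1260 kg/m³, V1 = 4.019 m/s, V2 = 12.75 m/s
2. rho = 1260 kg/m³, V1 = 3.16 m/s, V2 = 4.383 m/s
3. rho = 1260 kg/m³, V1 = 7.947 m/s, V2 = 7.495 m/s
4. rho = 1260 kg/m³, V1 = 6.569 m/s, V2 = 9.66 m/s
Case 1: delta_P = -92.24 kPa
Case 2: delta_P = -5.812 kPa
Case 3: delta_P = 4.397 kPa
Case 4: delta_P = -31.6 kPa
Ranking (highest first): 3, 2, 4, 1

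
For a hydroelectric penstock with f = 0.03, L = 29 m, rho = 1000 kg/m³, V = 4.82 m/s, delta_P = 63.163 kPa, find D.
Formula: \Delta P = f \frac{L}{D} \frac{\rho V^2}{2}
Substituting knowns: 63.163 = 0.03·(29/D)·0.5·1000·4.82²/1000
Solving for D: D = 0.03·29·0.5·1000·4.82²/(63.163·1000) = 0.16 m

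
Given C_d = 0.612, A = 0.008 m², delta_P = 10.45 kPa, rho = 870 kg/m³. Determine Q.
Formula: Q = C_d A \sqrt{\frac{2 \Delta P}{\rho}}
Q = 0.612·0.008·√(2·(10.45·1000)/870)·1000 = 24 L/s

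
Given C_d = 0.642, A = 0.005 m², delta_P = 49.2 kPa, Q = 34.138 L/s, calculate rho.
Formula: Q = C_d A \sqrt{\frac{2 \Delta P}{\rho}}
Substituting knowns: 34.138 = 0.642·0.005·√(2·(49.2·1000)/rho)·1000
Solving for rho: rho = 2·(49.2·1000)/((34.138/1000)/(0.642·0.005))² = 870 kg/m³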